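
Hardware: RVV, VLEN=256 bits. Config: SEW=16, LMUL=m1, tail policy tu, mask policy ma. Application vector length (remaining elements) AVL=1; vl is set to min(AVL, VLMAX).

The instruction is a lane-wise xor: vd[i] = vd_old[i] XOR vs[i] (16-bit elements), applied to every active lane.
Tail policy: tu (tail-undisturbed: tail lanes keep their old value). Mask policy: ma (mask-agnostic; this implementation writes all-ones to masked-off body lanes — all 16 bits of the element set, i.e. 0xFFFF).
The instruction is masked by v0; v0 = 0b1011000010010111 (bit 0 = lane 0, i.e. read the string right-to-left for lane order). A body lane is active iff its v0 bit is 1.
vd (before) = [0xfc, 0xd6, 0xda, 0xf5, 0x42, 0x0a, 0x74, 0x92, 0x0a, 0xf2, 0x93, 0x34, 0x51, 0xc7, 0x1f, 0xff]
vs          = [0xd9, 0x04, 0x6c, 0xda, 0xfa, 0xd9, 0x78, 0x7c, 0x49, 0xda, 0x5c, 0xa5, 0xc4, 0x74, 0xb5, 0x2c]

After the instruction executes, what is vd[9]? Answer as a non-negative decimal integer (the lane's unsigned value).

lanes per group: 256·1/16 = 16
vl ← min(1, 16) = 1
vd[0] xor(0xfc,0xd9) -> 0x25
vd[1] tail/keep -> 0xd6
vd[2] tail/keep -> 0xda
vd[3] tail/keep -> 0xf5
vd[4] tail/keep -> 0x42
vd[5] tail/keep -> 0x0a
vd[6] tail/keep -> 0x74
vd[7] tail/keep -> 0x92
vd[8] tail/keep -> 0x0a
vd[9] tail/keep -> 0xf2
vd[10] tail/keep -> 0x93
vd[11] tail/keep -> 0x34
vd[12] tail/keep -> 0x51
vd[13] tail/keep -> 0xc7
vd[14] tail/keep -> 0x1f
vd[15] tail/keep -> 0xff

vd[9] = 242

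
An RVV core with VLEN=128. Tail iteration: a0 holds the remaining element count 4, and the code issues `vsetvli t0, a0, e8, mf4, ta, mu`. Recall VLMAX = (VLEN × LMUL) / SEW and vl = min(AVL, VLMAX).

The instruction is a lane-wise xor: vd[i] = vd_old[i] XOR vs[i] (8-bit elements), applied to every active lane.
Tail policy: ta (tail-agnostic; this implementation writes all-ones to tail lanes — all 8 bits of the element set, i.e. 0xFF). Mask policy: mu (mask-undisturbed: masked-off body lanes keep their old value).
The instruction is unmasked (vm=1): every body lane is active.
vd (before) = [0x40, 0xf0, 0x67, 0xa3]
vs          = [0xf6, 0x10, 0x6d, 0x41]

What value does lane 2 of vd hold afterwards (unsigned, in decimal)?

vd[2] = 10

VLMAX = VLEN×LMUL/SEW = 128×1/4/8 = 4
vl ← min(4, 4) = 4
  i=0: xor(0x40,0xf6) → 182
  i=1: xor(0xf0,0x10) → 224
  i=2: xor(0x67,0x6d) → 10
  i=3: xor(0xa3,0x41) → 226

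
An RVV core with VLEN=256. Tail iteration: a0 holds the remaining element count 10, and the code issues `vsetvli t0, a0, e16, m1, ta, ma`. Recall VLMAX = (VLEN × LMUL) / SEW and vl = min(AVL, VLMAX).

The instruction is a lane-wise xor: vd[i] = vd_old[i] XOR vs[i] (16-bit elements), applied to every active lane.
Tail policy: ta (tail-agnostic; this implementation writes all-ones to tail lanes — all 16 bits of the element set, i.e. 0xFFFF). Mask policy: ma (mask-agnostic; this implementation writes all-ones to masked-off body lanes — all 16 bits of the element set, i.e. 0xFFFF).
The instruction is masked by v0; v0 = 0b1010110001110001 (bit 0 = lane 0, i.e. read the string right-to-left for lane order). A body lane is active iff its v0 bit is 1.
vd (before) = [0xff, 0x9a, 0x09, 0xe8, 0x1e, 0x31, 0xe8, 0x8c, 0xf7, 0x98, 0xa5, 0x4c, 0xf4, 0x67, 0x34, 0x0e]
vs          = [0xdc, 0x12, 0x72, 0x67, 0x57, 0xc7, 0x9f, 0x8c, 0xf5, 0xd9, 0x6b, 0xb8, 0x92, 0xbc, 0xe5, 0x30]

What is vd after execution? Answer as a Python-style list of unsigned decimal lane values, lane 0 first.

vd = [35, 65535, 65535, 65535, 73, 246, 119, 65535, 65535, 65535, 65535, 65535, 65535, 65535, 65535, 65535]

lanes per group: 256·1/16 = 16
vl ← min(10, 16) = 10
  i=0: xor(0xff,0xdc) → 35
  i=1: mask-off/ones → 65535
  i=2: mask-off/ones → 65535
  i=3: mask-off/ones → 65535
  i=4: xor(0x1e,0x57) → 73
  i=5: xor(0x31,0xc7) → 246
  i=6: xor(0xe8,0x9f) → 119
  i=7: mask-off/ones → 65535
  i=8: mask-off/ones → 65535
  i=9: mask-off/ones → 65535
  i=10: tail/ones → 65535
  i=11: tail/ones → 65535
  i=12: tail/ones → 65535
  i=13: tail/ones → 65535
  i=14: tail/ones → 65535
  i=15: tail/ones → 65535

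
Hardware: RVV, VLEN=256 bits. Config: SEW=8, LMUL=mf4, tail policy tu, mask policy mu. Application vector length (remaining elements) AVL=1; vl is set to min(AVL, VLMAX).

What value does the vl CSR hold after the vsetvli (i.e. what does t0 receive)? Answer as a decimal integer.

VLMAX = (256 × 1/4) / 8 = 8 lanes
vl = min(AVL, VLMAX) = min(1, 8) = 1

vl = 1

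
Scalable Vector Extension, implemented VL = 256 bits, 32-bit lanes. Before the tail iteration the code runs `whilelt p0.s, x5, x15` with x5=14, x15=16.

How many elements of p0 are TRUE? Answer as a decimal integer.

lane count: 256 div 32 = 8
p0[j] = (14+j < 16); true for j=0..1 → 2 lanes set

vl = 2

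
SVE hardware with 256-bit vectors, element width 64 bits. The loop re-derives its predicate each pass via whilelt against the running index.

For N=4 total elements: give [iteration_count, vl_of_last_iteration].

register lanes = 256/64 = 4
N=4: ⌈4/4⌉ = 1 iters; last vl = 4 − 0×4 = 4

[iterations, last_vl] = [1, 4]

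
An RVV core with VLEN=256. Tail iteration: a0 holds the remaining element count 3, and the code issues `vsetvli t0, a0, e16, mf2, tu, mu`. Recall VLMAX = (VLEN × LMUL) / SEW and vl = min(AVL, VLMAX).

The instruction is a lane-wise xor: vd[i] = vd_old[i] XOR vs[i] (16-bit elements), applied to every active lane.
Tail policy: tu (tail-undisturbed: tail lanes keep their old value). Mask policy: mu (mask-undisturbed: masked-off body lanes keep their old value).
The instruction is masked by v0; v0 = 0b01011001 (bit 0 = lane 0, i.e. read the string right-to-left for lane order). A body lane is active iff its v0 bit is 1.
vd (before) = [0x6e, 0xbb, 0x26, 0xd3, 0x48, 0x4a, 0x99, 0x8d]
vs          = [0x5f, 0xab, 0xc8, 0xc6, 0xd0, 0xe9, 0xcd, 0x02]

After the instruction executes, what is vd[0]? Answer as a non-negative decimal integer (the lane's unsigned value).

vd[0] = 49

VLMAX = (256 × 1/2) / 16 = 8 lanes
vl = min(AVL, VLMAX) = min(3, 8) = 3
[0] xor(0x6e,0x5f) = 0x31
[1] mask-off/keep = 0xbb
[2] mask-off/keep = 0x26
[3] tail/keep = 0xd3
[4] tail/keep = 0x48
[5] tail/keep = 0x4a
[6] tail/keep = 0x99
[7] tail/keep = 0x8d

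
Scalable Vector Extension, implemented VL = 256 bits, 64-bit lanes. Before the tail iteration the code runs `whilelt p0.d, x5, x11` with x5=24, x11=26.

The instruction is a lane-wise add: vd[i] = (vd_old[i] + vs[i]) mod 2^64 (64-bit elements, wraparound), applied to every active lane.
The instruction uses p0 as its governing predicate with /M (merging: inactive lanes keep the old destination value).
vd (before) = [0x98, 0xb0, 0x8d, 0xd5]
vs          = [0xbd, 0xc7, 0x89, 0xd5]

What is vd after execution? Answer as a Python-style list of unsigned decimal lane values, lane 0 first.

vd = [341, 375, 141, 213]

lane count: 256 div 64 = 4
p0[j] = (24+j < 26); true for j=0..1 → 2 lanes set
vd[0] add(0x98,0xbd) -> 0x155
vd[1] add(0xb0,0xc7) -> 0x177
vd[2] tail/keep -> 0x8d
vd[3] tail/keep -> 0xd5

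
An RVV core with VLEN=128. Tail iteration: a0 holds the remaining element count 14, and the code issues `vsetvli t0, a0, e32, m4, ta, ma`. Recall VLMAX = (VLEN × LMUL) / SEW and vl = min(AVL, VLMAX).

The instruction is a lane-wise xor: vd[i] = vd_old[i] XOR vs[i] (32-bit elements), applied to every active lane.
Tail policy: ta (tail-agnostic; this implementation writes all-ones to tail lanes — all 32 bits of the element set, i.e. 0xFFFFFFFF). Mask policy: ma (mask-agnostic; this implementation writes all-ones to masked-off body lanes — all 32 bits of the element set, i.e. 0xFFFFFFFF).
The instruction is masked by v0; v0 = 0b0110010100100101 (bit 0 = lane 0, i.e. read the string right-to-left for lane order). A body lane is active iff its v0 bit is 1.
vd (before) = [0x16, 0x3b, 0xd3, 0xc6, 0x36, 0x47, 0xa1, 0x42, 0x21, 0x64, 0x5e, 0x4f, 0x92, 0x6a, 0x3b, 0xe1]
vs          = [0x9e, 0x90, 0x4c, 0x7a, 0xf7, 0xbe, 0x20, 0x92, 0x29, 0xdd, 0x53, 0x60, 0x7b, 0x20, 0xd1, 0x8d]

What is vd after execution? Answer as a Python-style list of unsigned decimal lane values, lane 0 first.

VLMAX = VLEN×LMUL/SEW = 128×4/32 = 16
vl ← min(14, 16) = 14
lane  0: xor(0x16,0x9e) ⇒ 0x88
lane  1: mask-off/ones ⇒ 0xffffffff
lane  2: xor(0xd3,0x4c) ⇒ 0x9f
lane  3: mask-off/ones ⇒ 0xffffffff
lane  4: mask-off/ones ⇒ 0xffffffff
lane  5: xor(0x47,0xbe) ⇒ 0xf9
lane  6: mask-off/ones ⇒ 0xffffffff
lane  7: mask-off/ones ⇒ 0xffffffff
lane  8: xor(0x21,0x29) ⇒ 0x08
lane  9: mask-off/ones ⇒ 0xffffffff
lane 10: xor(0x5e,0x53) ⇒ 0x0d
lane 11: mask-off/ones ⇒ 0xffffffff
lane 12: mask-off/ones ⇒ 0xffffffff
lane 13: xor(0x6a,0x20) ⇒ 0x4a
lane 14: tail/ones ⇒ 0xffffffff
lane 15: tail/ones ⇒ 0xffffffff

vd = [136, 4294967295, 159, 4294967295, 4294967295, 249, 4294967295, 4294967295, 8, 4294967295, 13, 4294967295, 4294967295, 74, 4294967295, 4294967295]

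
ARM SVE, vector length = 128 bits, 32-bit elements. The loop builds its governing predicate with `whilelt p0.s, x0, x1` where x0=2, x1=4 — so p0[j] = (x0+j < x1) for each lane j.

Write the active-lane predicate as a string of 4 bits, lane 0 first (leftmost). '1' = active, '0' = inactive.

predicate = 1100

register lanes = 128/32 = 4
active while 2+j < 4, i.e. j ∈ [0,2) capped at 4 ⇒ 2
bits (lane 0 leftmost): 1100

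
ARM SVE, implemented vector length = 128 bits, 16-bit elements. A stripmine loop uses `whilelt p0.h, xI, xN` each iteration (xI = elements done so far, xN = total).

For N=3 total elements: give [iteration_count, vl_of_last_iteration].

register lanes = 128/16 = 8
N=3: ⌈3/8⌉ = 1 iters; last vl = 3 − 0×8 = 3

[iterations, last_vl] = [1, 3]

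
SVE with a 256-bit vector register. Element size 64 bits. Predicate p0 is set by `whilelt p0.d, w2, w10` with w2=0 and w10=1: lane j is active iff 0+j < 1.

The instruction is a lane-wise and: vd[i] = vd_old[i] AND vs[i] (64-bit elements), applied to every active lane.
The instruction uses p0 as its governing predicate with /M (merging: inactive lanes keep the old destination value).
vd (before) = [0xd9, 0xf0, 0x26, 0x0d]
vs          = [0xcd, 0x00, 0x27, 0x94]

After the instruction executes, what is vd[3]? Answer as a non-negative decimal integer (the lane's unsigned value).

vd[3] = 13

256-bit reg / 64-bit elem → 4 lanes
active while 0+j < 1, i.e. j ∈ [0,1) capped at 4 ⇒ 1
  i=0: and(0xd9,0xcd) → 201
  i=1: tail/keep → 240
  i=2: tail/keep → 38
  i=3: tail/keep → 13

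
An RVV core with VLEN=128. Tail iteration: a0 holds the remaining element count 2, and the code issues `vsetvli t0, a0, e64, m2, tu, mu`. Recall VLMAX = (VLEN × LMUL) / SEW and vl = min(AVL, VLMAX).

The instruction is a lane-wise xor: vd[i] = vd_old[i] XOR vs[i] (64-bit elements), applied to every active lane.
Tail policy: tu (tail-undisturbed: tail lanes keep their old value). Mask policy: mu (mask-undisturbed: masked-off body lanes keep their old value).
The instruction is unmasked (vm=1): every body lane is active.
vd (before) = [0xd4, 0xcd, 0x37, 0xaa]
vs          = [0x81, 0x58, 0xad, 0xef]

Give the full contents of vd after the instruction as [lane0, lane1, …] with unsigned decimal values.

VLMAX = (128 × 2) / 64 = 4 lanes
vl = min(AVL, VLMAX) = min(2, 4) = 2
[0] xor(0xd4,0x81) = 0x55
[1] xor(0xcd,0x58) = 0x95
[2] tail/keep = 0x37
[3] tail/keep = 0xaa

vd = [85, 149, 55, 170]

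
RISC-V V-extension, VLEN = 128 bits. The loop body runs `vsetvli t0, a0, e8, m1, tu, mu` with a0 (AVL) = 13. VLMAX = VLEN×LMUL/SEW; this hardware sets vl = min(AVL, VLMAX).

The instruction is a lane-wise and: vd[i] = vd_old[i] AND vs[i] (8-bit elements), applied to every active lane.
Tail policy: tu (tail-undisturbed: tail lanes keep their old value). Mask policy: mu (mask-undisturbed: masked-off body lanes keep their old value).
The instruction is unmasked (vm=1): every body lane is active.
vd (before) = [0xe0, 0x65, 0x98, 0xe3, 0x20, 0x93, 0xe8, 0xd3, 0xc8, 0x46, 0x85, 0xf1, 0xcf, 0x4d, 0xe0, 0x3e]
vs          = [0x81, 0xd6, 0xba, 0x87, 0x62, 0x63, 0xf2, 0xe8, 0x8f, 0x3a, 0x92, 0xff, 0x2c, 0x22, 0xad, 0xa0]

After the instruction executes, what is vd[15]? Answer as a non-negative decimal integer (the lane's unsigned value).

lanes per group: 128·1/8 = 16
AVL=13 ≤ VLMAX=16, so vl = 13
[0] and(0xe0,0x81) = 0x80
[1] and(0x65,0xd6) = 0x44
[2] and(0x98,0xba) = 0x98
[3] and(0xe3,0x87) = 0x83
[4] and(0x20,0x62) = 0x20
[5] and(0x93,0x63) = 0x03
[6] and(0xe8,0xf2) = 0xe0
[7] and(0xd3,0xe8) = 0xc0
[8] and(0xc8,0x8f) = 0x88
[9] and(0x46,0x3a) = 0x02
[10] and(0x85,0x92) = 0x80
[11] and(0xf1,0xff) = 0xf1
[12] and(0xcf,0x2c) = 0x0c
[13] tail/keep = 0x4d
[14] tail/keep = 0xe0
[15] tail/keep = 0x3e

vd[15] = 62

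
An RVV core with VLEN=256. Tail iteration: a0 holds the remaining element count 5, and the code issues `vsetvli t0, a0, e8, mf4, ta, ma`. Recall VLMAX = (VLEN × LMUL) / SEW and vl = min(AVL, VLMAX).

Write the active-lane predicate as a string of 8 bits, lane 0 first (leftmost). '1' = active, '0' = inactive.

VLMAX = (256 × 1/4) / 8 = 8 lanes
vl = min(AVL, VLMAX) = min(5, 8) = 5
bits (lane 0 leftmost): 11111000

predicate = 11111000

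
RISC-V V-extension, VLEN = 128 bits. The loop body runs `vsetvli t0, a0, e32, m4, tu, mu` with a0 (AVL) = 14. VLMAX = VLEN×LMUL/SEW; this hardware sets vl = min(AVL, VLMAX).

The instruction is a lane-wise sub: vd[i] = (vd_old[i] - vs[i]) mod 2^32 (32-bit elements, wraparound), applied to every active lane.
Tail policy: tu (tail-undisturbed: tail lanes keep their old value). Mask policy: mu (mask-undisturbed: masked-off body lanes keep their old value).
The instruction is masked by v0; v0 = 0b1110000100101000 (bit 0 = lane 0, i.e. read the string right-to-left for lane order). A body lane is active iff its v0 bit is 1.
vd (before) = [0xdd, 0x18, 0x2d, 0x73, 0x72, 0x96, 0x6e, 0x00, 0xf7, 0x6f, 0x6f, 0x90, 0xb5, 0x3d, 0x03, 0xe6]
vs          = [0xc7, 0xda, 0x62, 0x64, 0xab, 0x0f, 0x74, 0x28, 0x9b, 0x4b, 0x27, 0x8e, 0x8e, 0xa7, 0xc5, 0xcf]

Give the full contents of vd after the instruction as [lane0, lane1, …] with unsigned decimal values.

lanes per group: 128·4/32 = 16
vl ← min(14, 16) = 14
vd[0] mask-off/keep -> 0xdd
vd[1] mask-off/keep -> 0x18
vd[2] mask-off/keep -> 0x2d
vd[3] sub(0x73,0x64) -> 0x0f
vd[4] mask-off/keep -> 0x72
vd[5] sub(0x96,0x0f) -> 0x87
vd[6] mask-off/keep -> 0x6e
vd[7] mask-off/keep -> 0x00
vd[8] sub(0xf7,0x9b) -> 0x5c
vd[9] mask-off/keep -> 0x6f
vd[10] mask-off/keep -> 0x6f
vd[11] mask-off/keep -> 0x90
vd[12] mask-off/keep -> 0xb5
vd[13] sub(0x3d,0xa7) -> 0xffffff96
vd[14] tail/keep -> 0x03
vd[15] tail/keep -> 0xe6

vd = [221, 24, 45, 15, 114, 135, 110, 0, 92, 111, 111, 144, 181, 4294967190, 3, 230]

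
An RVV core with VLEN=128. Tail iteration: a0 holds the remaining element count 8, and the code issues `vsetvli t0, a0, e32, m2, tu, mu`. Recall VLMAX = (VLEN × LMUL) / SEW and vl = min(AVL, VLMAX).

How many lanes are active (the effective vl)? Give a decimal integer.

lanes per group: 128·2/32 = 8
AVL=8 ≤ VLMAX=8, so vl = 8

vl = 8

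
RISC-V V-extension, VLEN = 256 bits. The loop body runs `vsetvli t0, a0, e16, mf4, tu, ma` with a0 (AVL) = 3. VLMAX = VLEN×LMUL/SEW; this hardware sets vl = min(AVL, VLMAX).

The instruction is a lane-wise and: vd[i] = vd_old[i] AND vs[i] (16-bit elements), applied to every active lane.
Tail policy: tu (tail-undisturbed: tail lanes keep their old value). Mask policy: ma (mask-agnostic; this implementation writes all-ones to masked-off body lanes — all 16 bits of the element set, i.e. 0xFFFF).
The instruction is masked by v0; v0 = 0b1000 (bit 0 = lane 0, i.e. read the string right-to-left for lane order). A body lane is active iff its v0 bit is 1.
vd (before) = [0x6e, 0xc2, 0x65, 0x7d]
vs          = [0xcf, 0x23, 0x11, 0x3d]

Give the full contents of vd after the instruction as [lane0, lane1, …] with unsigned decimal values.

vd = [65535, 65535, 65535, 125]

VLMAX = VLEN×LMUL/SEW = 256×1/4/16 = 4
vl ← min(3, 4) = 3
vd[0] mask-off/ones -> 0xffff
vd[1] mask-off/ones -> 0xffff
vd[2] mask-off/ones -> 0xffff
vd[3] tail/keep -> 0x7d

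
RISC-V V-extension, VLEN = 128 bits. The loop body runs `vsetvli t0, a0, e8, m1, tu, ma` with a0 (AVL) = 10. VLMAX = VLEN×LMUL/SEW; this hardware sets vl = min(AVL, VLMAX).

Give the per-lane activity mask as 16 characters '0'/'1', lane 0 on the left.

predicate = 1111111111000000

lanes per group: 128·1/8 = 16
vl ← min(10, 16) = 10
bits (lane 0 leftmost): 1111111111000000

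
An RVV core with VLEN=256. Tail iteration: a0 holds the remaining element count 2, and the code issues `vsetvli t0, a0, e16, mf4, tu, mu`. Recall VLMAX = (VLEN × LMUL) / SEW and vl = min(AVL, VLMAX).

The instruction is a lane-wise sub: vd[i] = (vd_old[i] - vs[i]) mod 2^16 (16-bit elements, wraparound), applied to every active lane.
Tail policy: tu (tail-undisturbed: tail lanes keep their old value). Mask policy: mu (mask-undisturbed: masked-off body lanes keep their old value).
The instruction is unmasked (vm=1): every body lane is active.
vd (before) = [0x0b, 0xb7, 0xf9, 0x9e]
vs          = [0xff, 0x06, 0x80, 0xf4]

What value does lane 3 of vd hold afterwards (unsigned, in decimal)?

vd[3] = 158

lanes per group: 256·1/4/16 = 4
vl ← min(2, 4) = 2
[0] sub(0x0b,0xff) = 0xff0c
[1] sub(0xb7,0x06) = 0xb1
[2] tail/keep = 0xf9
[3] tail/keep = 0x9e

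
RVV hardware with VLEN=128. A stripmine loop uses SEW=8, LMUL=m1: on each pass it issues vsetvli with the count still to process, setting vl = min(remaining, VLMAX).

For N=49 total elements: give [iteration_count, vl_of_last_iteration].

[iterations, last_vl] = [4, 1]

lanes per group: 128·1/8 = 16
iterations = ceil(49/16) = 4; final-pass vl = 1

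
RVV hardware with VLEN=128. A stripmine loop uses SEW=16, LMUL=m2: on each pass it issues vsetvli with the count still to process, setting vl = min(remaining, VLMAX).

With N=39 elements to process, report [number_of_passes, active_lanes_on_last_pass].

VLMAX = VLEN×LMUL/SEW = 128×2/16 = 16
iterations = ceil(39/16) = 3; final-pass vl = 7

[iterations, last_vl] = [3, 7]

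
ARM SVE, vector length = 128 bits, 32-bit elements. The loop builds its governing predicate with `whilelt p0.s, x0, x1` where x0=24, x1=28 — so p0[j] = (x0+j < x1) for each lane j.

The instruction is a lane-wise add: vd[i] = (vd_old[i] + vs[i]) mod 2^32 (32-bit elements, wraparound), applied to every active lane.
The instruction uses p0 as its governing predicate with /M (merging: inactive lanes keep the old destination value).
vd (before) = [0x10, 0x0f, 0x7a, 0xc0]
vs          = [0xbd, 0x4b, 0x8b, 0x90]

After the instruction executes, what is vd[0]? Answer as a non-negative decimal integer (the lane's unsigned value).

vd[0] = 205

128-bit reg / 32-bit elem → 4 lanes
whilelt: lane j active iff 24+j < 28 → j < 4 → 4 active
lane  0: add(0x10,0xbd) ⇒ 0xcd
lane  1: add(0x0f,0x4b) ⇒ 0x5a
lane  2: add(0x7a,0x8b) ⇒ 0x105
lane  3: add(0xc0,0x90) ⇒ 0x150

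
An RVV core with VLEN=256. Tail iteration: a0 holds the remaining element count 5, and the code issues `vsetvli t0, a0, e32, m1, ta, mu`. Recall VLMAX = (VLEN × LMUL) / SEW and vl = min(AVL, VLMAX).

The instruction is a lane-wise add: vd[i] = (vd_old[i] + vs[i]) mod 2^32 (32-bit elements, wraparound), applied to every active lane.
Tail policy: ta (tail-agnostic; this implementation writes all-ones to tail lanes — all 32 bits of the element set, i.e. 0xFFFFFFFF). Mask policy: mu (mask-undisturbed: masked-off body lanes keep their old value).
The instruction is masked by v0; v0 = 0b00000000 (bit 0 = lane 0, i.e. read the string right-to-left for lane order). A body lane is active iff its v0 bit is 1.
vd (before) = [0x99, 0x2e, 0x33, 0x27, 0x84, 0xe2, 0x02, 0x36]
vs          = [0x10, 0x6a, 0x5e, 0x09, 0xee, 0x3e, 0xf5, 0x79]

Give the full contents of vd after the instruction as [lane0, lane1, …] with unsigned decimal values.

vd = [153, 46, 51, 39, 132, 4294967295, 4294967295, 4294967295]

VLMAX = (256 × 1) / 32 = 8 lanes
vl ← min(5, 8) = 5
  i=0: mask-off/keep → 153
  i=1: mask-off/keep → 46
  i=2: mask-off/keep → 51
  i=3: mask-off/keep → 39
  i=4: mask-off/keep → 132
  i=5: tail/ones → 4294967295
  i=6: tail/ones → 4294967295
  i=7: tail/ones → 4294967295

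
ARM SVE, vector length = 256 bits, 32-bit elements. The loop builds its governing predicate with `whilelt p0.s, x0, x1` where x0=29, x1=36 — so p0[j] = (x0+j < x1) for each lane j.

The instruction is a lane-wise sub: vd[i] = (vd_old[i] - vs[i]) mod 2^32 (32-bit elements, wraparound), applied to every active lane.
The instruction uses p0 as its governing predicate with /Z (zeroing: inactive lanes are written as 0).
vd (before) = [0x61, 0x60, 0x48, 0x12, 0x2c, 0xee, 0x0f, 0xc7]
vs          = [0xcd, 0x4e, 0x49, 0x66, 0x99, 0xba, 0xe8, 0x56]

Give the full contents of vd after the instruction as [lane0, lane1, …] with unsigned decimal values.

vd = [4294967188, 18, 4294967295, 4294967212, 4294967187, 52, 4294967079, 0]

lane count: 256 div 32 = 8
whilelt: lane j active iff 29+j < 36 → j < 7 → 7 active
[0] sub(0x61,0xcd) = 0xffffff94
[1] sub(0x60,0x4e) = 0x12
[2] sub(0x48,0x49) = 0xffffffff
[3] sub(0x12,0x66) = 0xffffffac
[4] sub(0x2c,0x99) = 0xffffff93
[5] sub(0xee,0xba) = 0x34
[6] sub(0x0f,0xe8) = 0xffffff27
[7] tail/zero = 0x00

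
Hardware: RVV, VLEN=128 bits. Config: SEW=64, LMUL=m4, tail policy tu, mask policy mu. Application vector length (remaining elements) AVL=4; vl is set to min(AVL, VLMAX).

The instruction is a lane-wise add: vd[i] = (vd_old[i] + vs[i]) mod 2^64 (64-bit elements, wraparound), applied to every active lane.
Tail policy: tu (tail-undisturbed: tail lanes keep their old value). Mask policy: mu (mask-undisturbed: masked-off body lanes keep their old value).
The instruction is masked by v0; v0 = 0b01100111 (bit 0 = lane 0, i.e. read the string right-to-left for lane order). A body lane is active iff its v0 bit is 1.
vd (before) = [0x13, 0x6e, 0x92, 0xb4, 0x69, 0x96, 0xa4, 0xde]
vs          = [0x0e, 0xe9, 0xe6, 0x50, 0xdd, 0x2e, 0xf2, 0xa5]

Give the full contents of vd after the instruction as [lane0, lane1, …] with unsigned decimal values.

vd = [33, 343, 376, 180, 105, 150, 164, 222]

VLMAX = VLEN×LMUL/SEW = 128×4/64 = 8
vl ← min(4, 8) = 4
  i=0: add(0x13,0x0e) → 33
  i=1: add(0x6e,0xe9) → 343
  i=2: add(0x92,0xe6) → 376
  i=3: mask-off/keep → 180
  i=4: tail/keep → 105
  i=5: tail/keep → 150
  i=6: tail/keep → 164
  i=7: tail/keep → 222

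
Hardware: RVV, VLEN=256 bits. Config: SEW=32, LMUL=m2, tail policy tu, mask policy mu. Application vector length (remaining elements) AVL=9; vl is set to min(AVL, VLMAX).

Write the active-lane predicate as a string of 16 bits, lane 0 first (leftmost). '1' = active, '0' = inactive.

VLMAX = VLEN×LMUL/SEW = 256×2/32 = 16
vl ← min(9, 16) = 9
bits (lane 0 leftmost): 1111111110000000

predicate = 1111111110000000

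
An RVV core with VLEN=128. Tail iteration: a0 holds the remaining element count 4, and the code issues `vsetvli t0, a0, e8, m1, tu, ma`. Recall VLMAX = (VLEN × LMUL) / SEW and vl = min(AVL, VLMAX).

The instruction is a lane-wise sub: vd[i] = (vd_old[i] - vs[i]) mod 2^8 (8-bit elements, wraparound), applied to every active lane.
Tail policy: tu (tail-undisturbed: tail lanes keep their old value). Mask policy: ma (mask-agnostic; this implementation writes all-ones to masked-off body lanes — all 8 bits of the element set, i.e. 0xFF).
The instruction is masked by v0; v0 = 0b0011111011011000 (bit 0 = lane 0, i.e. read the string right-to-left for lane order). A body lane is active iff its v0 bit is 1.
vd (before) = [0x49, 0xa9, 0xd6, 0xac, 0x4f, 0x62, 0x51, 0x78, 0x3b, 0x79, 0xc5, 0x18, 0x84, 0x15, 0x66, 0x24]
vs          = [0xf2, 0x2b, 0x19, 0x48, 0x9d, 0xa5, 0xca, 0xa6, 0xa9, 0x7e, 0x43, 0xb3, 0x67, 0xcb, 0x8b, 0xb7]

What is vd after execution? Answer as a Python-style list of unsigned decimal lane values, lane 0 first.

VLMAX = VLEN×LMUL/SEW = 128×1/8 = 16
vl = min(AVL, VLMAX) = min(4, 16) = 4
lane  0: mask-off/ones ⇒ 0xff
lane  1: mask-off/ones ⇒ 0xff
lane  2: mask-off/ones ⇒ 0xff
lane  3: sub(0xac,0x48) ⇒ 0x64
lane  4: tail/keep ⇒ 0x4f
lane  5: tail/keep ⇒ 0x62
lane  6: tail/keep ⇒ 0x51
lane  7: tail/keep ⇒ 0x78
lane  8: tail/keep ⇒ 0x3b
lane  9: tail/keep ⇒ 0x79
lane 10: tail/keep ⇒ 0xc5
lane 11: tail/keep ⇒ 0x18
lane 12: tail/keep ⇒ 0x84
lane 13: tail/keep ⇒ 0x15
lane 14: tail/keep ⇒ 0x66
lane 15: tail/keep ⇒ 0x24

vd = [255, 255, 255, 100, 79, 98, 81, 120, 59, 121, 197, 24, 132, 21, 102, 36]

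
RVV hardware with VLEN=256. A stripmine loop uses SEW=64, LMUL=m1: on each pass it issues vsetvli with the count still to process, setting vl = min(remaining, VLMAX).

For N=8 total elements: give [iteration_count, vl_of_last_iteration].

VLMAX = VLEN×LMUL/SEW = 256×1/64 = 4
N=8: ⌈8/4⌉ = 2 iters; last vl = 8 − 1×4 = 4

[iterations, last_vl] = [2, 4]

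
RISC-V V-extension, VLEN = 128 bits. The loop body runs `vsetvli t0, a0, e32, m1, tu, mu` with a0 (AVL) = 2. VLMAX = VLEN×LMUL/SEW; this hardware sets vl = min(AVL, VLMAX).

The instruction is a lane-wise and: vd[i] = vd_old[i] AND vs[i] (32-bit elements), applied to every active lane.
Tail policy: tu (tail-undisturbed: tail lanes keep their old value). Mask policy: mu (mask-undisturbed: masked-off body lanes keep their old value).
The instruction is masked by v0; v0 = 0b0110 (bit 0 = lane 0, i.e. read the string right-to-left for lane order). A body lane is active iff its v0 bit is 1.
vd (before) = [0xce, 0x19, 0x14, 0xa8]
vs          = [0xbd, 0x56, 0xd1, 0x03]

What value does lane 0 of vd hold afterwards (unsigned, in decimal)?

vd[0] = 206

VLMAX = (128 × 1) / 32 = 4 lanes
vl ← min(2, 4) = 2
  i=0: mask-off/keep → 206
  i=1: and(0x19,0x56) → 16
  i=2: tail/keep → 20
  i=3: tail/keep → 168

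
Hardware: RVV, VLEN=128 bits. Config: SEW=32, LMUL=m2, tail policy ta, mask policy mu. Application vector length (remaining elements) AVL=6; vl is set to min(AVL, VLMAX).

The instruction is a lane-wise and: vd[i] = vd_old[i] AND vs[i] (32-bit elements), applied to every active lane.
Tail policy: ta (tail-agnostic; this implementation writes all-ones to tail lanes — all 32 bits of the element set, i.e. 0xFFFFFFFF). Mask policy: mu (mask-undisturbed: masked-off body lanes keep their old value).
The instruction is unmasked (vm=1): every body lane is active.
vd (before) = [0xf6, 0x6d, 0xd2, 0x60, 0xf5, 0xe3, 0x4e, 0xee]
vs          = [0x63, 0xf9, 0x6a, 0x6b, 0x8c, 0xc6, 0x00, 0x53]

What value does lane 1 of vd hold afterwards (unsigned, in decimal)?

vd[1] = 105

lanes per group: 128·2/32 = 8
vl = min(AVL, VLMAX) = min(6, 8) = 6
vd[0] and(0xf6,0x63) -> 0x62
vd[1] and(0x6d,0xf9) -> 0x69
vd[2] and(0xd2,0x6a) -> 0x42
vd[3] and(0x60,0x6b) -> 0x60
vd[4] and(0xf5,0x8c) -> 0x84
vd[5] and(0xe3,0xc6) -> 0xc2
vd[6] tail/ones -> 0xffffffff
vd[7] tail/ones -> 0xffffffff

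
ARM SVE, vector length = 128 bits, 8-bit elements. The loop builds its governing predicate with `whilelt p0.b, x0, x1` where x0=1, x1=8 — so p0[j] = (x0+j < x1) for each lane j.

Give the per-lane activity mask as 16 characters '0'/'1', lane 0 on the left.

register lanes = 128/8 = 16
whilelt: lane j active iff 1+j < 8 → j < 7 → 7 active
bits (lane 0 leftmost): 1111111000000000

predicate = 1111111000000000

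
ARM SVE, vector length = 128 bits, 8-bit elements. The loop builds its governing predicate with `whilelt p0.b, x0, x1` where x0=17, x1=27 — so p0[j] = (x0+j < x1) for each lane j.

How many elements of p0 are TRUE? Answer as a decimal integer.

vl = 10

lane count: 128 div 8 = 16
p0[j] = (17+j < 27); true for j=0..9 → 10 lanes set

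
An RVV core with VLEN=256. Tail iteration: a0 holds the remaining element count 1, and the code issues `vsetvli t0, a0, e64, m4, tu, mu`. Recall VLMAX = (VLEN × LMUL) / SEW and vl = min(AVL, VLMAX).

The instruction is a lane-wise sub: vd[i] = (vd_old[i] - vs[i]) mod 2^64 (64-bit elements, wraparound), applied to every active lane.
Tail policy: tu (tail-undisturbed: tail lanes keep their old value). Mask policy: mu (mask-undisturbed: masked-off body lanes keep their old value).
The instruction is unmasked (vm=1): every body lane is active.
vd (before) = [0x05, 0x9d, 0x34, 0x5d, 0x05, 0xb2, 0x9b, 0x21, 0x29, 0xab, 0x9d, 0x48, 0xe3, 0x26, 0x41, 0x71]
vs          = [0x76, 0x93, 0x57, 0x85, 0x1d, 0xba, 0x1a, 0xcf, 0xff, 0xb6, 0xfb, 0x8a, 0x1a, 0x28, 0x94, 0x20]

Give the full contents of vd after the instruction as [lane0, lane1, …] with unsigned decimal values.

vd = [18446744073709551503, 157, 52, 93, 5, 178, 155, 33, 41, 171, 157, 72, 227, 38, 65, 113]

lanes per group: 256·4/64 = 16
AVL=1 ≤ VLMAX=16, so vl = 1
[0] sub(0x05,0x76) = 0xffffffffffffff8f
[1] tail/keep = 0x9d
[2] tail/keep = 0x34
[3] tail/keep = 0x5d
[4] tail/keep = 0x05
[5] tail/keep = 0xb2
[6] tail/keep = 0x9b
[7] tail/keep = 0x21
[8] tail/keep = 0x29
[9] tail/keep = 0xab
[10] tail/keep = 0x9d
[11] tail/keep = 0x48
[12] tail/keep = 0xe3
[13] tail/keep = 0x26
[14] tail/keep = 0x41
[15] tail/keep = 0x71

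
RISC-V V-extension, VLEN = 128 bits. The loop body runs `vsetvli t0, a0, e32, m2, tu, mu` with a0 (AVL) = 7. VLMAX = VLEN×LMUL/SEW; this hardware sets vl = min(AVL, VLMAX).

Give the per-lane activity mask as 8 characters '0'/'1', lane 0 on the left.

VLMAX = VLEN×LMUL/SEW = 128×2/32 = 8
vl ← min(7, 8) = 7
bits (lane 0 leftmost): 11111110

predicate = 11111110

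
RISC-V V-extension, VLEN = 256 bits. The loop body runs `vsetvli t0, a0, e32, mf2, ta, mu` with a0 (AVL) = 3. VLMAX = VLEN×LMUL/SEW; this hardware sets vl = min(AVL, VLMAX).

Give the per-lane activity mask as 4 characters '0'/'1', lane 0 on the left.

VLMAX = (256 × 1/2) / 32 = 4 lanes
vl = min(AVL, VLMAX) = min(3, 4) = 3
bits (lane 0 leftmost): 1110

predicate = 1110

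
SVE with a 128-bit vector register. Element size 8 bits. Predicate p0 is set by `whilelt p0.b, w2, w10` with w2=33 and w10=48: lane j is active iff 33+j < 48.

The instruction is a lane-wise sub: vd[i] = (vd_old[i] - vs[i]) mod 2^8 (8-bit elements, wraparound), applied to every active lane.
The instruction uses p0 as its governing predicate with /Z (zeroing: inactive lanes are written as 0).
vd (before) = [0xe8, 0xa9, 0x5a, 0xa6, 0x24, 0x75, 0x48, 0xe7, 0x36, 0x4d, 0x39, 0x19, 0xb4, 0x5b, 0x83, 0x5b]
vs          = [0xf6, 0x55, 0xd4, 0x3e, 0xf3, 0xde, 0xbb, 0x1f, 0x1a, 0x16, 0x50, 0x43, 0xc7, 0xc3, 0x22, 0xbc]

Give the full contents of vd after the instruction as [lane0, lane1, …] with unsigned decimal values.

128-bit reg / 8-bit elem → 16 lanes
active while 33+j < 48, i.e. j ∈ [0,15) capped at 16 ⇒ 15
  i=0: sub(0xe8,0xf6) → 242
  i=1: sub(0xa9,0x55) → 84
  i=2: sub(0x5a,0xd4) → 134
  i=3: sub(0xa6,0x3e) → 104
  i=4: sub(0x24,0xf3) → 49
  i=5: sub(0x75,0xde) → 151
  i=6: sub(0x48,0xbb) → 141
  i=7: sub(0xe7,0x1f) → 200
  i=8: sub(0x36,0x1a) → 28
  i=9: sub(0x4d,0x16) → 55
  i=10: sub(0x39,0x50) → 233
  i=11: sub(0x19,0x43) → 214
  i=12: sub(0xb4,0xc7) → 237
  i=13: sub(0x5b,0xc3) → 152
  i=14: sub(0x83,0x22) → 97
  i=15: tail/zero → 0

vd = [242, 84, 134, 104, 49, 151, 141, 200, 28, 55, 233, 214, 237, 152, 97, 0]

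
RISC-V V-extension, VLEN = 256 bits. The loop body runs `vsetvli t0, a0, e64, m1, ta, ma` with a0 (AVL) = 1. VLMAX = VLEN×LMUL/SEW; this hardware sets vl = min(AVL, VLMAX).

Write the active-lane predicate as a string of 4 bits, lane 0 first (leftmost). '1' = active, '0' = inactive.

predicate = 1000

VLMAX = VLEN×LMUL/SEW = 256×1/64 = 4
vl = min(AVL, VLMAX) = min(1, 4) = 1
bits (lane 0 leftmost): 1000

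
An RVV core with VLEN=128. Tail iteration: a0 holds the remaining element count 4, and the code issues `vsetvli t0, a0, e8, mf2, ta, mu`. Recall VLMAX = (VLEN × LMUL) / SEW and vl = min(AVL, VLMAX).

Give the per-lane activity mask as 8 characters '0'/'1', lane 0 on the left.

predicate = 11110000

VLMAX = (128 × 1/2) / 8 = 8 lanes
AVL=4 ≤ VLMAX=8, so vl = 4
bits (lane 0 leftmost): 11110000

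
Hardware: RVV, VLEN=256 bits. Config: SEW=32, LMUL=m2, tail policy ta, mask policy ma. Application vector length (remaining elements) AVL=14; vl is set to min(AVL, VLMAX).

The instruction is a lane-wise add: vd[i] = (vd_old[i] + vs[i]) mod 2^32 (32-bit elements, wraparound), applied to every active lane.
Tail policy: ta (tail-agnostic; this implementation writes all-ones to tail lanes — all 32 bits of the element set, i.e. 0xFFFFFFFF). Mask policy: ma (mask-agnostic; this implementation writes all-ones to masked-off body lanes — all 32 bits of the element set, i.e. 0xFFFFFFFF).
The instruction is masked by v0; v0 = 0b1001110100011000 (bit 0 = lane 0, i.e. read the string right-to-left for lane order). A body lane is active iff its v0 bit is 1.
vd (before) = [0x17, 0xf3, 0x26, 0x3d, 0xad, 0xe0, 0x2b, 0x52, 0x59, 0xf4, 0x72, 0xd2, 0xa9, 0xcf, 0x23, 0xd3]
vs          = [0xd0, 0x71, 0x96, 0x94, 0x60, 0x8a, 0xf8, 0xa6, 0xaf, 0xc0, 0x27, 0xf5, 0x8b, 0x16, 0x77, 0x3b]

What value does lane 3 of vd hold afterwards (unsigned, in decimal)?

vd[3] = 209

VLMAX = VLEN×LMUL/SEW = 256×2/32 = 16
vl ← min(14, 16) = 14
vd[0] mask-off/ones -> 0xffffffff
vd[1] mask-off/ones -> 0xffffffff
vd[2] mask-off/ones -> 0xffffffff
vd[3] add(0x3d,0x94) -> 0xd1
vd[4] add(0xad,0x60) -> 0x10d
vd[5] mask-off/ones -> 0xffffffff
vd[6] mask-off/ones -> 0xffffffff
vd[7] mask-off/ones -> 0xffffffff
vd[8] add(0x59,0xaf) -> 0x108
vd[9] mask-off/ones -> 0xffffffff
vd[10] add(0x72,0x27) -> 0x99
vd[11] add(0xd2,0xf5) -> 0x1c7
vd[12] add(0xa9,0x8b) -> 0x134
vd[13] mask-off/ones -> 0xffffffff
vd[14] tail/ones -> 0xffffffff
vd[15] tail/ones -> 0xffffffff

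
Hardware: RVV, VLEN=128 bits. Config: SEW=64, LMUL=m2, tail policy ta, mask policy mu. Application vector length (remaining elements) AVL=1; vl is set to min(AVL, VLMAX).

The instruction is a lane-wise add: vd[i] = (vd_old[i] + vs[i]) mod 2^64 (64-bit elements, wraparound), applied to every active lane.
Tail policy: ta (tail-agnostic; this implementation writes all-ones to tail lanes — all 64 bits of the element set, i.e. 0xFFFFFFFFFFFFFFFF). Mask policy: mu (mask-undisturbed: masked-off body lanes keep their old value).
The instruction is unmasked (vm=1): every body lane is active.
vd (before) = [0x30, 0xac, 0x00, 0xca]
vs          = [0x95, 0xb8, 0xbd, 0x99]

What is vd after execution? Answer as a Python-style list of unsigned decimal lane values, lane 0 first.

lanes per group: 128·2/64 = 4
vl = min(AVL, VLMAX) = min(1, 4) = 1
[0] add(0x30,0x95) = 0xc5
[1] tail/ones = 0xffffffffffffffff
[2] tail/ones = 0xffffffffffffffff
[3] tail/ones = 0xffffffffffffffff

vd = [197, 18446744073709551615, 18446744073709551615, 18446744073709551615]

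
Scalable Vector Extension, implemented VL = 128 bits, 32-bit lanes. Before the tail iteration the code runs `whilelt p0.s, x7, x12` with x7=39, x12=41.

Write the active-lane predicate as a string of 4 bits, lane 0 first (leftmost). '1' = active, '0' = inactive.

lane count: 128 div 32 = 4
p0[j] = (39+j < 41); true for j=0..1 → 2 lanes set
bits (lane 0 leftmost): 1100

predicate = 1100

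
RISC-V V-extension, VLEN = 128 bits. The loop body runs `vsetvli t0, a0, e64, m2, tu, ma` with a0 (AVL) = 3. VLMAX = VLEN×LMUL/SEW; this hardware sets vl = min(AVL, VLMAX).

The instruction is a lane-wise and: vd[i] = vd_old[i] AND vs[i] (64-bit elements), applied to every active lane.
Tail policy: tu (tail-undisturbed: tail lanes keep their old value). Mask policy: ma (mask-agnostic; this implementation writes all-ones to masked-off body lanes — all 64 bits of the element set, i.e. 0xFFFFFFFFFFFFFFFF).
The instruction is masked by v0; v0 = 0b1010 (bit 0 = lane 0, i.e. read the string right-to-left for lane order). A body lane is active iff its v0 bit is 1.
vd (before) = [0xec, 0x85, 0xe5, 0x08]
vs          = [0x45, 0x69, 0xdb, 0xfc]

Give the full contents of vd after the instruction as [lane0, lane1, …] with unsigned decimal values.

vd = [18446744073709551615, 1, 18446744073709551615, 8]

VLMAX = VLEN×LMUL/SEW = 128×2/64 = 4
vl ← min(3, 4) = 3
  i=0: mask-off/ones → 18446744073709551615
  i=1: and(0x85,0x69) → 1
  i=2: mask-off/ones → 18446744073709551615
  i=3: tail/keep → 8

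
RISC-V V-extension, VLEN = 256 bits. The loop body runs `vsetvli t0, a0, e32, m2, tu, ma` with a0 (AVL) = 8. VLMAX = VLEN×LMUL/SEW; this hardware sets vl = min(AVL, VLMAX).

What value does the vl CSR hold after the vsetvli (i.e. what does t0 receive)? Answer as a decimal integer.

vl = 8

VLMAX = VLEN×LMUL/SEW = 256×2/32 = 16
AVL=8 ≤ VLMAX=16, so vl = 8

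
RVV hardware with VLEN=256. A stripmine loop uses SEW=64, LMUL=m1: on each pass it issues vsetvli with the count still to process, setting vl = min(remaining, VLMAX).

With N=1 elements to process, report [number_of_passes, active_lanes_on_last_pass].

VLMAX = (256 × 1) / 64 = 4 lanes
N=1: ⌈1/4⌉ = 1 iters; last vl = 1 − 0×4 = 1

[iterations, last_vl] = [1, 1]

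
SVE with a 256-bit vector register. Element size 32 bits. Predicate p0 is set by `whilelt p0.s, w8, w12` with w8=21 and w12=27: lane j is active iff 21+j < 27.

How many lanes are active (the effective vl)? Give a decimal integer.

vl = 6

256-bit reg / 32-bit elem → 8 lanes
active while 21+j < 27, i.e. j ∈ [0,6) capped at 8 ⇒ 6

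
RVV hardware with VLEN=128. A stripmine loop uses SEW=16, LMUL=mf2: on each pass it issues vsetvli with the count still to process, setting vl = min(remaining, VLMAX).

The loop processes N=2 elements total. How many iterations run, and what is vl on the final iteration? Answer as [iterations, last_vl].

[iterations, last_vl] = [1, 2]

lanes per group: 128·1/2/16 = 4
2 elements at 4/iter → 1 passes, remainder 2 on the last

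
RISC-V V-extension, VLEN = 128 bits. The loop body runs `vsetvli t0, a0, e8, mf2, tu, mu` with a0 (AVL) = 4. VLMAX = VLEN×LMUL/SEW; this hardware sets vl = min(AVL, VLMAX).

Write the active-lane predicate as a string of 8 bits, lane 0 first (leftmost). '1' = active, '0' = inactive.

lanes per group: 128·1/2/8 = 8
AVL=4 ≤ VLMAX=8, so vl = 4
bits (lane 0 leftmost): 11110000

predicate = 11110000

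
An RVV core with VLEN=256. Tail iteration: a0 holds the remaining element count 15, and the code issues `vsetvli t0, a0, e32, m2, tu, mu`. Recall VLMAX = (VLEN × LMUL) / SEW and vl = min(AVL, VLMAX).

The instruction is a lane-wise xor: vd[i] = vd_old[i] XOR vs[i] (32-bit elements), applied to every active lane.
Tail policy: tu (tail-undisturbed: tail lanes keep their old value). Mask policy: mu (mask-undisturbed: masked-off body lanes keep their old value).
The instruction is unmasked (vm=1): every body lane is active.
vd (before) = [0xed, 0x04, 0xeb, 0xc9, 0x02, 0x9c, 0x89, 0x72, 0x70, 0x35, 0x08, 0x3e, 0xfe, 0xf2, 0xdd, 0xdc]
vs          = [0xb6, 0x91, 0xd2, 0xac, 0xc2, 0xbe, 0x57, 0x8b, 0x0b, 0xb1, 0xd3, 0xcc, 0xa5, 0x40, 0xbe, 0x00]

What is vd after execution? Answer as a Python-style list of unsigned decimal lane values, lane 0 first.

vd = [91, 149, 57, 101, 192, 34, 222, 249, 123, 132, 219, 242, 91, 178, 99, 220]

VLMAX = VLEN×LMUL/SEW = 256×2/32 = 16
AVL=15 ≤ VLMAX=16, so vl = 15
vd[0] xor(0xed,0xb6) -> 0x5b
vd[1] xor(0x04,0x91) -> 0x95
vd[2] xor(0xeb,0xd2) -> 0x39
vd[3] xor(0xc9,0xac) -> 0x65
vd[4] xor(0x02,0xc2) -> 0xc0
vd[5] xor(0x9c,0xbe) -> 0x22
vd[6] xor(0x89,0x57) -> 0xde
vd[7] xor(0x72,0x8b) -> 0xf9
vd[8] xor(0x70,0x0b) -> 0x7b
vd[9] xor(0x35,0xb1) -> 0x84
vd[10] xor(0x08,0xd3) -> 0xdb
vd[11] xor(0x3e,0xcc) -> 0xf2
vd[12] xor(0xfe,0xa5) -> 0x5b
vd[13] xor(0xf2,0x40) -> 0xb2
vd[14] xor(0xdd,0xbe) -> 0x63
vd[15] tail/keep -> 0xdc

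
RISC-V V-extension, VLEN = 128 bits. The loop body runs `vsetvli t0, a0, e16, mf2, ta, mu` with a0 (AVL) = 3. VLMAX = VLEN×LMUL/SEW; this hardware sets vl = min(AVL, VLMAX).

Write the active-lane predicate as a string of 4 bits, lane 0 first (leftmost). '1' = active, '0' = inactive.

VLMAX = (128 × 1/2) / 16 = 4 lanes
vl ← min(3, 4) = 3
bits (lane 0 leftmost): 1110

predicate = 1110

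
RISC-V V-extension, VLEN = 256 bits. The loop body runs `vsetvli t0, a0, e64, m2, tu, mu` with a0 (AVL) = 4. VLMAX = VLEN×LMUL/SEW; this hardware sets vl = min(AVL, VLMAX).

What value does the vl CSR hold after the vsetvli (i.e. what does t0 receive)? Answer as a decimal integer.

vl = 4

lanes per group: 256·2/64 = 8
vl = min(AVL, VLMAX) = min(4, 8) = 4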